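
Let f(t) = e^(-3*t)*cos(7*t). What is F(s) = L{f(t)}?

L{cos(7t)} = s/(s^2 + 49).
By the first shifting theorem, multiplying by e^(-3t) replaces s with s + 3.

F(s) = (s + 3)/((s + 3)^2 + 49)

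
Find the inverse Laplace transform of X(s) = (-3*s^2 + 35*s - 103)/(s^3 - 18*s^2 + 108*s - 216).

-t^2*exp(6*t)/2 - t*exp(6*t) - 3*exp(6*t)

Factor the denominator: s^3 - 18*s^2 + 108*s - 216 = (s - 6)^3.
Partial fraction decomposition gives [-3/(s - 6)] + [-1/(s - 6)^2] + [-1/(s - 6)^3].
Invert each term: -3/(s - 6) ↔ -3e^(6t); -1/(s - 6)^2 ↔ -t·e^(6t); -1/(s - 6)^3 ↔ (-1/2)t^2·e^(6t).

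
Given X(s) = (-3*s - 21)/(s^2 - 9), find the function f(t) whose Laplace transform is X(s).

Factor the denominator: s^2 - 9 = (s - 3)*(s + 3).
Partial fraction decomposition gives [-5/(s - 3)] + [2/(s + 3)].
Invert each term: -5/(s - 3) ↔ -5e^(3t); 2/(s + 3) ↔ 2e^(-3t).

f(t) = -5*exp(3*t) + 2*exp(-3*t)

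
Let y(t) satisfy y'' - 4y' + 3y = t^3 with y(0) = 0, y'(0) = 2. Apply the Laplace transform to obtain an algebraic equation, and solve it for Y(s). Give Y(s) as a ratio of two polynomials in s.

Laplace-transform each side.
With L{y''} = s^2 Y - s·y(0) - y'(0) and L{y'} = sY - y(0), with y(0) = 0, y'(0) = 2: the LHS transforms to (s^2 - 4*s + 3)Y - (2).
The right side is L{t^3} = 6/s^4.
So (s^2 - 4*s + 3)Y = 6/s^4 + (2).
Solve for Y(s) and write it as one ratio of polynomials.

Y(s) = (2*s^4 + 6)/(s^6 - 4*s^5 + 3*s^4)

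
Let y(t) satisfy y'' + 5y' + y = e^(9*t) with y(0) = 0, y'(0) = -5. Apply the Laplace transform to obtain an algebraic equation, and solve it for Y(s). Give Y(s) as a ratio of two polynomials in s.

Apply the Laplace transform to the equation.
The derivative rules (L{y''} = s^2 Y - s·y(0) - y'(0) and L{y'} = sY - y(0), with y(0) = 0, y'(0) = -5) turn the left side into (s^2 + 5*s + 1)Y - (-5).
The right side is L{e^(9*t)} = 1/(s - 9).
So (s^2 + 5*s + 1)Y = 1/(s - 9) + (-5).
Solve for Y(s) and write it as one ratio of polynomials.

Y(s) = (-5*s + 46)/(s^3 - 4*s^2 - 44*s - 9)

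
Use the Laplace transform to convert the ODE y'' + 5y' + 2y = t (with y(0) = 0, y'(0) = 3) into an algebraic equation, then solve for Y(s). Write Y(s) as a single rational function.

Y(s) = (3*s^2 + 1)/(s^4 + 5*s^3 + 2*s^2)

Transform both sides with L{·}.
Using L{y''} = s^2 Y - s·y(0) - y'(0) and L{y'} = sY - y(0), with y(0) = 0, y'(0) = 3, the left side becomes (s^2 + 5*s + 2)Y - (3).
The right side is L{t} = s^(-2).
So (s^2 + 5*s + 2)Y = s^(-2) + (3).
Divide through and combine into a single rational function.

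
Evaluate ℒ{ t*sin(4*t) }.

8*s/(s^2 + 16)^2

L{sin(4t)} = 4/(s^2 + 16).
Then apply L{t·g(t)} = -d/ds[G(s)] with G(s) = 4/(s^2 + 16):
differentiating 1 time and applying the sign gives 8*s/(s^2 + 16)^2.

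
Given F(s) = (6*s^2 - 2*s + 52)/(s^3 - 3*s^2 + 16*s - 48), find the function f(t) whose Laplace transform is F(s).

f(t) = 4*exp(3*t) + sin(4*t) + 2*cos(4*t)

Factor the denominator: s^3 - 3*s^2 + 16*s - 48 = (s - 3)*(s^2 + 16).
Partial fraction decomposition gives [4/(s - 3)] + [2*s/(s^2 + 16)] + [4/(s^2 + 16)].
Invert each term: 4/(s - 3) ↔ 4e^(3t); 2·s/(s^2 + 16) ↔ 2cos(4t); 1·4/(s^2 + 16) ↔ sin(4t).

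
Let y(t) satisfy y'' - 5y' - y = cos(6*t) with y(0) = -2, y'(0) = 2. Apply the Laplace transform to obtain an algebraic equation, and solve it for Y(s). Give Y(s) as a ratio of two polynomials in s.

Transform both sides with L{·}.
With L{y''} = s^2 Y - s·y(0) - y'(0) and L{y'} = sY - y(0), with y(0) = -2, y'(0) = 2: the LHS transforms to (s^2 - 5*s - 1)Y - (-2*s + 12).
The right side is L{cos(6*t)} = s/(s^2 + 36).
So (s^2 - 5*s - 1)Y = s/(s^2 + 36) + (-2*s + 12).
Isolate Y and clear denominators.

Y(s) = (-2*s^3 + 12*s^2 - 71*s + 432)/(s^4 - 5*s^3 + 35*s^2 - 180*s - 36)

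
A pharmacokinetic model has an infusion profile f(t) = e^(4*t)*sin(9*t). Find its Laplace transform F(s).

L{sin(9t)} = 9/(s^2 + 81).
By the first shifting theorem, multiplying by e^(4t) replaces s with s - 4.

F(s) = 9/((s - 4)^2 + 81)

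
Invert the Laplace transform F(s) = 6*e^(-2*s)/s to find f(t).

f(t) = Heaviside(t - 2)*(6)

The factor e^(-2s) signals a time shift by c = 2 (second shifting theorem).
L{6} = 6/s, so L^-1{6/s} = 6.
Hence the inverse is u(t - 2) times that function evaluated at t - 2.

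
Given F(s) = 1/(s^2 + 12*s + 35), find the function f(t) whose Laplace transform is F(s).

Rewrite the denominator: s^2 + 12*s + 35 = (s + 6)^2 - 1.
The form in (s + 6) signals a first-shifting-theorem factor e^(-6t).
Since L{sinh(t)} = 1/(s^2 - 1), the inverse is e^(-6*t)*sinh(t).

f(t) = exp(-6*t)*sinh(t)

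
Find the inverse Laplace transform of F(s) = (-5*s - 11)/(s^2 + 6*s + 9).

4*t*exp(-3*t) - 5*exp(-3*t)

Factor the denominator: s^2 + 6*s + 9 = (s + 3)^2.
Partial fraction decomposition gives [-5/(s + 3)] + [4/(s + 3)^2].
Invert each term: -5/(s + 3) ↔ -5e^(-3t); 4/(s + 3)^2 ↔ 4t·e^(-3t).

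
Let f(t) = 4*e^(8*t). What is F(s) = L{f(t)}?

L{4} = 4/s.
By the first shifting theorem, multiplying by e^(8t) replaces s with s - 8.

F(s) = 4/(s - 8)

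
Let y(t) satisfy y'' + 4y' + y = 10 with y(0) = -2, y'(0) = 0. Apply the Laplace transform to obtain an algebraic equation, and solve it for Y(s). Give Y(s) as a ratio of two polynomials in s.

Y(s) = (-2*s^2 - 8*s + 10)/(s^3 + 4*s^2 + s)

Apply the Laplace transform to the equation.
The derivative rules (L{y''} = s^2 Y - s·y(0) - y'(0) and L{y'} = sY - y(0), with y(0) = -2, y'(0) = 0) turn the left side into (s^2 + 4*s + 1)Y - (-2*s - 8).
The right side is L{10} = 10/s.
So (s^2 + 4*s + 1)Y = 10/s + (-2*s - 8).
Solve for Y(s) and write it as one ratio of polynomials.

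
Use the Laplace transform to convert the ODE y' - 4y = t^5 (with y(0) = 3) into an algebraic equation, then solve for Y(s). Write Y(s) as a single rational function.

Y(s) = (3*s^6 + 120)/(s^7 - 4*s^6)

Laplace-transform each side.
The derivative rules (L{y'} = sY - y(0) = sY - 3) turn the left side into (s - 4)Y - (3).
The right side is L{t^5} = 120/s^6.
So (s - 4)Y = 120/s^6 + (3).
Divide through and combine into a single rational function.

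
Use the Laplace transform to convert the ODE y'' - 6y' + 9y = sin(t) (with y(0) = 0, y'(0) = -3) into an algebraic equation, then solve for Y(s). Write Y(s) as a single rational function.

Y(s) = (-3*s^2 - 2)/(s^4 - 6*s^3 + 10*s^2 - 6*s + 9)

Laplace-transform each side.
Using L{y''} = s^2 Y - s·y(0) - y'(0) and L{y'} = sY - y(0), with y(0) = 0, y'(0) = -3, the left side becomes (s^2 - 6*s + 9)Y - (-3).
The right side is L{sin(t)} = 1/(s^2 + 1).
So (s^2 - 6*s + 9)Y = 1/(s^2 + 1) + (-3).
Solve for Y(s) and write it as one ratio of polynomials.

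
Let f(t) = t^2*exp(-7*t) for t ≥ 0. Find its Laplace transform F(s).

L{e^(-7t)} = 1/(s + 7).
Then apply L{t^2·g(t)} = (-1)^2 d^2/ds^2[G(s)] with G(s) = 1/(s + 7):
differentiating 2 times and applying the sign gives 2/(s + 7)^3.

F(s) = 2/(s + 7)^3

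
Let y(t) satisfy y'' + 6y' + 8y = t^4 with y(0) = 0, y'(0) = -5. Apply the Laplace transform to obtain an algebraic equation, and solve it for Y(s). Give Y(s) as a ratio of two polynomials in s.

Laplace-transform each side.
With L{y''} = s^2 Y - s·y(0) - y'(0) and L{y'} = sY - y(0), with y(0) = 0, y'(0) = -5: the LHS transforms to (s^2 + 6*s + 8)Y - (-5).
The right side is L{t^4} = 24/s^5.
So (s^2 + 6*s + 8)Y = 24/s^5 + (-5).
Solve for Y(s) and write it as one ratio of polynomials.

Y(s) = (-5*s^5 + 24)/(s^7 + 6*s^6 + 8*s^5)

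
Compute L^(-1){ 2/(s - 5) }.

Since L{e^(5t)} = 1/(s - 5), the inverse is exp(5*t), scaled by 2.

2*exp(5*t)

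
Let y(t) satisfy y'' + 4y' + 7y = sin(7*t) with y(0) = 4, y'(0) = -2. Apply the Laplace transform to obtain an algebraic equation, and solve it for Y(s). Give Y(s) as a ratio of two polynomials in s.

Y(s) = (4*s^3 + 14*s^2 + 196*s + 693)/(s^4 + 4*s^3 + 56*s^2 + 196*s + 343)

Apply the Laplace transform to the equation.
With L{y''} = s^2 Y - s·y(0) - y'(0) and L{y'} = sY - y(0), with y(0) = 4, y'(0) = -2: the LHS transforms to (s^2 + 4*s + 7)Y - (4*s + 14).
The right side is L{sin(7*t)} = 7/(s^2 + 49).
So (s^2 + 4*s + 7)Y = 7/(s^2 + 49) + (4*s + 14).
Divide through and combine into a single rational function.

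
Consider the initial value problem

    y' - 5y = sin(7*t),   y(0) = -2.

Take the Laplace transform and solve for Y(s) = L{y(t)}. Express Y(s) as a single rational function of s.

Y(s) = (-2*s^2 - 91)/(s^3 - 5*s^2 + 49*s - 245)

Apply the Laplace transform to the equation.
With L{y'} = sY - y(0) = sY - (-2): the LHS transforms to (s - 5)Y - (-2).
The right side is L{sin(7*t)} = 7/(s^2 + 49).
So (s - 5)Y = 7/(s^2 + 49) + (-2).
Divide through and combine into a single rational function.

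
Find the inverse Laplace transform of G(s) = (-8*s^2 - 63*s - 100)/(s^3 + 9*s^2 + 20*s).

-5 - 6*exp(-4*t) + 3*exp(-5*t)

Factor the denominator: s^3 + 9*s^2 + 20*s = s*(s + 4)*(s + 5).
Partial fraction decomposition gives [3/(s + 5)] + [-5/s] + [-6/(s + 4)].
Invert each term: 3/(s + 5) ↔ 3e^(-5t); -5/(s - 0) ↔ -5e^(0t); -6/(s + 4) ↔ -6e^(-4t).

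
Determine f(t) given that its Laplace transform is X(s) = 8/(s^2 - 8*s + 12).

f(t) = 2*exp(6*t) - 2*exp(2*t)

Factor the denominator: s^2 - 8*s + 12 = (s - 6)*(s - 2).
Partial fraction decomposition gives [2/(s - 6)] + [-2/(s - 2)].
Invert each term: 2/(s - 6) ↔ 2e^(6t); -2/(s - 2) ↔ -2e^(2t).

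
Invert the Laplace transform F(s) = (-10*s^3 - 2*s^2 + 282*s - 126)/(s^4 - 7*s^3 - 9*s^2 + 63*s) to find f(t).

f(t) = -6*exp(7*t) - 6*exp(3*t) - 2 + 4*exp(-3*t)

Factor the denominator: s^4 - 7*s^3 - 9*s^2 + 63*s = s*(s - 7)*(s - 3)*(s + 3).
Partial fraction decomposition gives [-2/s] + [-6/(s - 7)] + [4/(s + 3)] + [-6/(s - 3)].
Invert each term: -2/(s - 0) ↔ -2e^(0t); -6/(s - 7) ↔ -6e^(7t); 4/(s + 3) ↔ 4e^(-3t); -6/(s - 3) ↔ -6e^(3t).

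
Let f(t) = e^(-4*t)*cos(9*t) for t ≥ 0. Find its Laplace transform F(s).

F(s) = (s + 4)/((s + 4)^2 + 81)

L{cos(9t)} = s/(s^2 + 81).
By the first shifting theorem, multiplying by e^(-4t) replaces s with s + 4.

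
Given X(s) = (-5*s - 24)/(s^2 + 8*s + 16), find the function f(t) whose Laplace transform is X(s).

f(t) = -4*t*exp(-4*t) - 5*exp(-4*t)

Factor the denominator: s^2 + 8*s + 16 = (s + 4)^2.
Partial fraction decomposition gives [-5/(s + 4)] + [-4/(s + 4)^2].
Invert each term: -5/(s + 4) ↔ -5e^(-4t); -4/(s + 4)^2 ↔ -4t·e^(-4t).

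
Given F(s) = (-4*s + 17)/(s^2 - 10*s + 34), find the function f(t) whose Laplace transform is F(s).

Complete the square in the denominator: s^2 - 10*s + 34 = (s - 5)^2 + 3^2.
Split the numerator to match: -4*s + 17 = -4·(s - 5) - 1·3.
Invert each term: -4·(s - 5)/((s - 5)^2 + 9) ↔ -4e^(5t)cos(3t); -1·3/((s - 5)^2 + 9) ↔ -e^(5t)sin(3t).

f(t) = -exp(5*t)*sin(3*t) - 4*exp(5*t)*cos(3*t)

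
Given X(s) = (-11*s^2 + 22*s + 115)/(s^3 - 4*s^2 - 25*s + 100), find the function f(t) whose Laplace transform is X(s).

f(t) = -5*exp(5*t) - 3*exp(4*t) - 3*exp(-5*t)

Factor the denominator: s^3 - 4*s^2 - 25*s + 100 = (s - 5)*(s - 4)*(s + 5).
Partial fraction decomposition gives [-3/(s - 4)] + [-5/(s - 5)] + [-3/(s + 5)].
Invert each term: -3/(s - 4) ↔ -3e^(4t); -5/(s - 5) ↔ -5e^(5t); -3/(s + 5) ↔ -3e^(-5t).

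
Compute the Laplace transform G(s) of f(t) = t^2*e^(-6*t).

G(s) = 2/(s + 6)^3

L{e^(-6t)} = 1/(s + 6).
Then apply L{t^2·g(t)} = (-1)^2 d^2/ds^2[H(s)] with H(s) = 1/(s + 6):
differentiating 2 times and applying the sign gives 2/(s + 6)^3.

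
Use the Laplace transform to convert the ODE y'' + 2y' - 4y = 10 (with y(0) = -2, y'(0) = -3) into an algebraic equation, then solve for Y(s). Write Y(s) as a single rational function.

Laplace-transform each side.
With L{y''} = s^2 Y - s·y(0) - y'(0) and L{y'} = sY - y(0), with y(0) = -2, y'(0) = -3: the LHS transforms to (s^2 + 2*s - 4)Y - (-2*s - 7).
The right side is L{10} = 10/s.
So (s^2 + 2*s - 4)Y = 10/s + (-2*s - 7).
Isolate Y and clear denominators.

Y(s) = (-2*s^2 - 7*s + 10)/(s^3 + 2*s^2 - 4*s)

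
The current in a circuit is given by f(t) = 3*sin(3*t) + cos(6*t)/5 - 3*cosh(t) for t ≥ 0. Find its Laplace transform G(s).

The transform is linear, so treat each term independently.
(3)·[L{sin(3t)} = 3/(s^2 + 9)]; (-3)·[L{cosh(t)} = s/(s^2 - 1)]; (1/5)·[L{cos(6t)} = s/(s^2 + 36)].

G(s) = s/(5*(s^2 + 36)) - 3*s/(s^2 - 1) + 9/(s^2 + 9)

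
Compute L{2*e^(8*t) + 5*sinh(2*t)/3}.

10/(3*(s^2 - 4)) + 2/(s - 8)

The transform is linear, so treat each term independently.
(2)·[L{e^(8t)} = 1/(s - 8)]; (5/3)·[L{sinh(2t)} = 2/(s^2 - 4)].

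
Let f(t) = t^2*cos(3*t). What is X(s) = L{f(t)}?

X(s) = 2*s*(s^2 - 27)/(s^2 + 9)^3

L{cos(3t)} = s/(s^2 + 9).
Then apply L{t^2·g(t)} = (-1)^2 d^2/ds^2[G(s)] with G(s) = s/(s^2 + 9):
differentiating 2 times and applying the sign gives 2*s*(s^2 - 27)/(s^2 + 9)^3.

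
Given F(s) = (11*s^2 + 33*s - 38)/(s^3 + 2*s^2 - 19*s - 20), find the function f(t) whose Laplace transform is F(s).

Factor the denominator: s^3 + 2*s^2 - 19*s - 20 = (s - 4)*(s + 1)*(s + 5).
Partial fraction decomposition gives [3/(s + 1)] + [2/(s + 5)] + [6/(s - 4)].
Invert each term: 3/(s + 1) ↔ 3e^(-t); 2/(s + 5) ↔ 2e^(-5t); 6/(s - 4) ↔ 6e^(4t).

f(t) = 6*exp(4*t) + 3*exp(-t) + 2*exp(-5*t)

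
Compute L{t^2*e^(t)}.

2/(s - 1)^3

L{e^(t)} = 1/(s - 1).
Then apply L{t^2·g(t)} = (-1)^2 d^2/ds^2[G(s)] with G(s) = 1/(s - 1):
differentiating 2 times and applying the sign gives 2/(s - 1)^3.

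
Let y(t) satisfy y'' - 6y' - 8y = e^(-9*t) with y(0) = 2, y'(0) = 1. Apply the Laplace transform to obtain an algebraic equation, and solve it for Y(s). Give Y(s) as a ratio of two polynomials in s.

Y(s) = (2*s^2 + 7*s - 98)/(s^3 + 3*s^2 - 62*s - 72)

Apply the Laplace transform to the equation.
Using L{y''} = s^2 Y - s·y(0) - y'(0) and L{y'} = sY - y(0), with y(0) = 2, y'(0) = 1, the left side becomes (s^2 - 6*s - 8)Y - (2*s - 11).
The right side is L{e^(-9*t)} = 1/(s + 9).
So (s^2 - 6*s - 8)Y = 1/(s + 9) + (2*s - 11).
Solve for Y(s) and write it as one ratio of polynomials.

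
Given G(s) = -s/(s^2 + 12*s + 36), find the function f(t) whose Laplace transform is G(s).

Factor the denominator: s^2 + 12*s + 36 = (s + 6)^2.
Partial fraction decomposition gives [-1/(s + 6)] + [6/(s + 6)^2].
Invert each term: -1/(s + 6) ↔ -e^(-6t); 6/(s + 6)^2 ↔ 6t·e^(-6t).

f(t) = 6*t*exp(-6*t) - exp(-6*t)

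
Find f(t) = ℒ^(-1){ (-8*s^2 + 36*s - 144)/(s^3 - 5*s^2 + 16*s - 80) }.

f(t) = -4*exp(5*t) + 4*sin(4*t) - 4*cos(4*t)

Factor the denominator: s^3 - 5*s^2 + 16*s - 80 = (s - 5)*(s^2 + 16).
Partial fraction decomposition gives [-4/(s - 5)] + [-4*s/(s^2 + 16)] + [16/(s^2 + 16)].
Invert each term: -4/(s - 5) ↔ -4e^(5t); -4·s/(s^2 + 16) ↔ -4cos(4t); 4·4/(s^2 + 16) ↔ 4sin(4t).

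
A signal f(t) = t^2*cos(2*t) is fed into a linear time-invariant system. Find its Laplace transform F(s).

L{cos(2t)} = s/(s^2 + 4).
Then apply L{t^2·g(t)} = (-1)^2 d^2/ds^2[G(s)] with G(s) = s/(s^2 + 4):
differentiating 2 times and applying the sign gives 2*s*(s^2 - 12)/(s^2 + 4)^3.

F(s) = 2*s*(s^2 - 12)/(s^2 + 4)^3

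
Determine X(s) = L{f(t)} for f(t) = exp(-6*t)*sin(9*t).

L{sin(9t)} = 9/(s^2 + 81).
By the first shifting theorem, multiplying by e^(-6t) replaces s with s + 6.

X(s) = 9/((s + 6)^2 + 81)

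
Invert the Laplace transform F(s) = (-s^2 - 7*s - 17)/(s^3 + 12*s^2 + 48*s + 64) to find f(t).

Factor the denominator: s^3 + 12*s^2 + 48*s + 64 = (s + 4)^3.
Partial fraction decomposition gives [-1/(s + 4)] + [(s + 4)^(-2)] + [-5/(s + 4)^3].
Invert each term: -1/(s + 4) ↔ -e^(-4t); 1/(s + 4)^2 ↔ t·e^(-4t); -5/(s + 4)^3 ↔ (-5/2)t^2·e^(-4t).

f(t) = -5*t^2*exp(-4*t)/2 + t*exp(-4*t) - exp(-4*t)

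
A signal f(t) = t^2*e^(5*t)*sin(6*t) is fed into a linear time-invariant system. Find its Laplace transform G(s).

L{sin(6t)} = 6/(s^2 + 36).
Multiplying by e^(5t) shifts s → s - 5, so L{e^(5*t)*sin(6*t)} = 6/((s - 5)^2 + 36).
Then apply L{t^2·g(t)} = (-1)^2 d^2/ds^2[H(s)] with H(s) = 6/((s - 5)^2 + 36):
differentiating 2 times and applying the sign gives 36*(s^2 - 10*s + 13)/(s^2 - 10*s + 61)^3.

G(s) = 36*(s^2 - 10*s + 13)/(s^2 - 10*s + 61)^3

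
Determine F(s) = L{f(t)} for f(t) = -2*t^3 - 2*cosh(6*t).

F(s) = -2*s/(s^2 - 36) - 12/s^4

The transform is linear, so treat each term independently.
(-2)·[L{t^3} = 3!/s^4 = 6/s^4]; (-2)·[L{cosh(6t)} = s/(s^2 - 36)].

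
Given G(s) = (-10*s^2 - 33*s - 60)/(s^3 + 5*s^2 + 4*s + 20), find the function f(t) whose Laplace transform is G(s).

f(t) = -4*sin(2*t) - 5*cos(2*t) - 5*exp(-5*t)

Factor the denominator: s^3 + 5*s^2 + 4*s + 20 = (s + 5)*(s^2 + 4).
Partial fraction decomposition gives [-5/(s + 5)] + [-5*s/(s^2 + 4)] + [-8/(s^2 + 4)].
Invert each term: -5/(s + 5) ↔ -5e^(-5t); -5·s/(s^2 + 4) ↔ -5cos(2t); -4·2/(s^2 + 4) ↔ -4sin(2t).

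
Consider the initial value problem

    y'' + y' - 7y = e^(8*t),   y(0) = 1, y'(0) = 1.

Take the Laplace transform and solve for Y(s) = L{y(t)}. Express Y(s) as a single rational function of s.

Y(s) = (s^2 - 6*s - 15)/(s^3 - 7*s^2 - 15*s + 56)

Take the Laplace transform of both sides.
With L{y''} = s^2 Y - s·y(0) - y'(0) and L{y'} = sY - y(0), with y(0) = 1, y'(0) = 1: the LHS transforms to (s^2 + s - 7)Y - (s + 2).
The right side is L{e^(8*t)} = 1/(s - 8).
So (s^2 + s - 7)Y = 1/(s - 8) + (s + 2).
Isolate Y and clear denominators.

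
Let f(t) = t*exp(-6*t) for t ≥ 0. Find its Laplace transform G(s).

G(s) = (s + 6)^(-2)

L{e^(-6t)} = 1/(s + 6).
Then apply L{t·g(t)} = -d/ds[H(s)] with H(s) = 1/(s + 6):
differentiating 1 time and applying the sign gives (s + 6)^(-2).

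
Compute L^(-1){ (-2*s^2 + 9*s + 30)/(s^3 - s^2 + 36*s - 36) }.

exp(t) + sin(6*t) - 3*cos(6*t)

Factor the denominator: s^3 - s^2 + 36*s - 36 = (s - 1)*(s^2 + 36).
Partial fraction decomposition gives [1/(s - 1)] + [-3*s/(s^2 + 36)] + [6/(s^2 + 36)].
Invert each term: 1/(s - 1) ↔ e^(t); -3·s/(s^2 + 36) ↔ -3cos(6t); 1·6/(s^2 + 36) ↔ sin(6t).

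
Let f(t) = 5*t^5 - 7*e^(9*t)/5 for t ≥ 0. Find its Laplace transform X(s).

The transform is linear, so treat each term independently.
(5)·[L{t^5} = 5!/s^6 = 120/s^6]; (-7/5)·[L{e^(9t)} = 1/(s - 9)].

X(s) = -7/(5*(s - 9)) + 600/s^6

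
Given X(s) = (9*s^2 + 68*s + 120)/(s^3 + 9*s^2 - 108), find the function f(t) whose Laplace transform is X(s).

f(t) = -4*t*exp(-6*t) + 5*exp(3*t) + 4*exp(-6*t)

Factor the denominator: s^3 + 9*s^2 - 108 = (s - 3)*(s + 6)^2.
Partial fraction decomposition gives [4/(s + 6)] + [-4/(s + 6)^2] + [5/(s - 3)].
Invert each term: 4/(s + 6) ↔ 4e^(-6t); -4/(s + 6)^2 ↔ -4t·e^(-6t); 5/(s - 3) ↔ 5e^(3t).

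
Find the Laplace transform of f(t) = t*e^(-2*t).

L{e^(-2t)} = 1/(s + 2).
Then apply L{t·g(t)} = -d/ds[H(s)] with H(s) = 1/(s + 2):
differentiating 1 time and applying the sign gives (s + 2)^(-2).

(s + 2)^(-2)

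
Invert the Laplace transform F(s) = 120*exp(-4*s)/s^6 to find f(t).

f(t) = Heaviside(t - 4)*((t - 4)^5)

The factor e^(-4s) signals a time shift by c = 4 (second shifting theorem).
L{t^5} = 5!/s^6 = 120/s^6, so L^-1{120/s^6} = t^5.
Hence the inverse is u(t - 4) times that function evaluated at t - 4.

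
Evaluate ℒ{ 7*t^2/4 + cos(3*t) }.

Apply the Laplace transform termwise.
L{cos(3t)} = s/(s^2 + 9); (7/4)·[L{t^2} = 2!/s^3 = 2/s^3].

s/(s^2 + 9) + 7/(2*s^3)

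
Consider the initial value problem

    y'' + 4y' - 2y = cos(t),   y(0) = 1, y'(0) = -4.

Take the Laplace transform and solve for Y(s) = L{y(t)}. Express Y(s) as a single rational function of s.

Y(s) = (s^3 + 2*s)/(s^4 + 4*s^3 - s^2 + 4*s - 2)

Apply the Laplace transform to the equation.
Using L{y''} = s^2 Y - s·y(0) - y'(0) and L{y'} = sY - y(0), with y(0) = 1, y'(0) = -4, the left side becomes (s^2 + 4*s - 2)Y - (s).
The right side is L{cos(t)} = s/(s^2 + 1).
So (s^2 + 4*s - 2)Y = s/(s^2 + 1) + (s).
Isolate Y and clear denominators.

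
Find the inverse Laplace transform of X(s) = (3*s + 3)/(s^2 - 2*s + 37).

Complete the square in the denominator: s^2 - 2*s + 37 = (s - 1)^2 + 6^2.
Split the numerator to match: 3*s + 3 = 3·(s - 1) + 1·6.
Invert each term: 3·(s - 1)/((s - 1)^2 + 36) ↔ 3e^(t)cos(6t); 1·6/((s - 1)^2 + 36) ↔ e^(t)sin(6t).

exp(t)*sin(6*t) + 3*exp(t)*cos(6*t)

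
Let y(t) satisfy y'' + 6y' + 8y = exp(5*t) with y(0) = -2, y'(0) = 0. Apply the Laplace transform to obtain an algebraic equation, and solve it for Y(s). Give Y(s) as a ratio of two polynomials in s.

Take the Laplace transform of both sides.
With L{y''} = s^2 Y - s·y(0) - y'(0) and L{y'} = sY - y(0), with y(0) = -2, y'(0) = 0: the LHS transforms to (s^2 + 6*s + 8)Y - (-2*s - 12).
The right side is L{exp(5*t)} = 1/(s - 5).
So (s^2 + 6*s + 8)Y = 1/(s - 5) + (-2*s - 12).
Solve for Y(s) and write it as one ratio of polynomials.

Y(s) = (-2*s^2 - 2*s + 61)/(s^3 + s^2 - 22*s - 40)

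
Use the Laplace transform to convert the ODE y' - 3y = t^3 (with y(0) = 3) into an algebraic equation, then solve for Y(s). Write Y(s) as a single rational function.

Take the Laplace transform of both sides.
Using L{y'} = sY - y(0) = sY - 3, the left side becomes (s - 3)Y - (3).
The right side is L{t^3} = 6/s^4.
So (s - 3)Y = 6/s^4 + (3).
Isolate Y and clear denominators.

Y(s) = (3*s^4 + 6)/(s^5 - 3*s^4)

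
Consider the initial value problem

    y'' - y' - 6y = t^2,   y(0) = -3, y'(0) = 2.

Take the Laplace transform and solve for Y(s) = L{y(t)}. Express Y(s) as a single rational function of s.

Apply the Laplace transform to the equation.
With L{y''} = s^2 Y - s·y(0) - y'(0) and L{y'} = sY - y(0), with y(0) = -3, y'(0) = 2: the LHS transforms to (s^2 - s - 6)Y - (-3*s + 5).
The right side is L{t^2} = 2/s^3.
So (s^2 - s - 6)Y = 2/s^3 + (-3*s + 5).
Solve for Y(s) and write it as one ratio of polynomials.

Y(s) = (-3*s^4 + 5*s^3 + 2)/(s^5 - s^4 - 6*s^3)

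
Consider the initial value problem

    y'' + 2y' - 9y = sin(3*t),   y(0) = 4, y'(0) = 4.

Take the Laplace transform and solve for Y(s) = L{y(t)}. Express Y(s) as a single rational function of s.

Transform both sides with L{·}.
With L{y''} = s^2 Y - s·y(0) - y'(0) and L{y'} = sY - y(0), with y(0) = 4, y'(0) = 4: the LHS transforms to (s^2 + 2*s - 9)Y - (4*s + 12).
The right side is L{sin(3*t)} = 3/(s^2 + 9).
So (s^2 + 2*s - 9)Y = 3/(s^2 + 9) + (4*s + 12).
Solve for Y(s) and write it as one ratio of polynomials.

Y(s) = (4*s^3 + 12*s^2 + 36*s + 111)/(s^4 + 2*s^3 + 18*s - 81)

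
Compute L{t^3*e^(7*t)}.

L{t^3} = 3!/s^4 = 6/s^4.
By the first shifting theorem, multiplying by e^(7t) replaces s with s - 7.

6/(s - 7)^4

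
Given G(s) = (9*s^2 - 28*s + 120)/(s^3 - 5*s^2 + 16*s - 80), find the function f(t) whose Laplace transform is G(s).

Factor the denominator: s^3 - 5*s^2 + 16*s - 80 = (s - 5)*(s^2 + 16).
Partial fraction decomposition gives [5/(s - 5)] + [4*s/(s^2 + 16)] + [-8/(s^2 + 16)].
Invert each term: 5/(s - 5) ↔ 5e^(5t); 4·s/(s^2 + 16) ↔ 4cos(4t); -2·4/(s^2 + 16) ↔ -2sin(4t).

f(t) = 5*exp(5*t) - 2*sin(4*t) + 4*cos(4*t)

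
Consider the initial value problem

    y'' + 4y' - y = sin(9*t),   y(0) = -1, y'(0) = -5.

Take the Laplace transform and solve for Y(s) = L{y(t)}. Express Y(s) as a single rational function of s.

Y(s) = (-s^3 - 9*s^2 - 81*s - 720)/(s^4 + 4*s^3 + 80*s^2 + 324*s - 81)

Transform both sides with L{·}.
With L{y''} = s^2 Y - s·y(0) - y'(0) and L{y'} = sY - y(0), with y(0) = -1, y'(0) = -5: the LHS transforms to (s^2 + 4*s - 1)Y - (-s - 9).
The right side is L{sin(9*t)} = 9/(s^2 + 81).
So (s^2 + 4*s - 1)Y = 9/(s^2 + 81) + (-s - 9).
Isolate Y and clear denominators.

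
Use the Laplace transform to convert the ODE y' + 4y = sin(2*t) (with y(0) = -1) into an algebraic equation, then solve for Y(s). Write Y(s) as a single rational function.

Take the Laplace transform of both sides.
With L{y'} = sY - y(0) = sY - (-1): the LHS transforms to (s + 4)Y - (-1).
The right side is L{sin(2*t)} = 2/(s^2 + 4).
So (s + 4)Y = 2/(s^2 + 4) + (-1).
Isolate Y and clear denominators.

Y(s) = (-s^2 - 2)/(s^3 + 4*s^2 + 4*s + 16)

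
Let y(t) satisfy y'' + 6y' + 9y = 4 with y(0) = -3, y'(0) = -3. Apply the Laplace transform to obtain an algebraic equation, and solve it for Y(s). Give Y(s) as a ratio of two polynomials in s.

Laplace-transform each side.
The derivative rules (L{y''} = s^2 Y - s·y(0) - y'(0) and L{y'} = sY - y(0), with y(0) = -3, y'(0) = -3) turn the left side into (s^2 + 6*s + 9)Y - (-3*s - 21).
The right side is L{4} = 4/s.
So (s^2 + 6*s + 9)Y = 4/s + (-3*s - 21).
Isolate Y and clear denominators.

Y(s) = (-3*s^2 - 21*s + 4)/(s^3 + 6*s^2 + 9*s)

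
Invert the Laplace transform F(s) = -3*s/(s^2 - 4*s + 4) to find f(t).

f(t) = -6*t*exp(2*t) - 3*exp(2*t)

Factor the denominator: s^2 - 4*s + 4 = (s - 2)^2.
Partial fraction decomposition gives [-3/(s - 2)] + [-6/(s - 2)^2].
Invert each term: -3/(s - 2) ↔ -3e^(2t); -6/(s - 2)^2 ↔ -6t·e^(2t).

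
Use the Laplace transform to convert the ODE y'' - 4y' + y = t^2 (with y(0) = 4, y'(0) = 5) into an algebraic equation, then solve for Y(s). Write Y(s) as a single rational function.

Y(s) = (4*s^4 - 11*s^3 + 2)/(s^5 - 4*s^4 + s^3)

Take the Laplace transform of both sides.
With L{y''} = s^2 Y - s·y(0) - y'(0) and L{y'} = sY - y(0), with y(0) = 4, y'(0) = 5: the LHS transforms to (s^2 - 4*s + 1)Y - (4*s - 11).
The right side is L{t^2} = 2/s^3.
So (s^2 - 4*s + 1)Y = 2/s^3 + (4*s - 11).
Divide through and combine into a single rational function.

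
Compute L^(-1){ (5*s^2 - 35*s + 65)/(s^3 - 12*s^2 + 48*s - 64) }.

Factor the denominator: s^3 - 12*s^2 + 48*s - 64 = (s - 4)^3.
Partial fraction decomposition gives [5/(s - 4)] + [5/(s - 4)^2] + [5/(s - 4)^3].
Invert each term: 5/(s - 4) ↔ 5e^(4t); 5/(s - 4)^2 ↔ 5t·e^(4t); 5/(s - 4)^3 ↔ (5/2)t^2·e^(4t).

5*t^2*exp(4*t)/2 + 5*t*exp(4*t) + 5*exp(4*t)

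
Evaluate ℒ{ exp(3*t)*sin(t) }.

L{sin(t)} = 1/(s^2 + 1).
By the first shifting theorem, multiplying by e^(3t) replaces s with s - 3.

1/((s - 3)^2 + 1)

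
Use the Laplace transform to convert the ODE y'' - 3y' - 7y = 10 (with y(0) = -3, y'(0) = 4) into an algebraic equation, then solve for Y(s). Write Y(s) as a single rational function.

Transform both sides with L{·}.
The derivative rules (L{y''} = s^2 Y - s·y(0) - y'(0) and L{y'} = sY - y(0), with y(0) = -3, y'(0) = 4) turn the left side into (s^2 - 3*s - 7)Y - (-3*s + 13).
The right side is L{10} = 10/s.
So (s^2 - 3*s - 7)Y = 10/s + (-3*s + 13).
Divide through and combine into a single rational function.

Y(s) = (-3*s^2 + 13*s + 10)/(s^3 - 3*s^2 - 7*s)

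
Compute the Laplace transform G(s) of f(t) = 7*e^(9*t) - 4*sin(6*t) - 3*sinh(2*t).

Apply the Laplace transform termwise.
(-4)·[L{sin(6t)} = 6/(s^2 + 36)]; (7)·[L{e^(9t)} = 1/(s - 9)]; (-3)·[L{sinh(2t)} = 2/(s^2 - 4)].

G(s) = -24/(s^2 + 36) - 6/(s^2 - 4) + 7/(s - 9)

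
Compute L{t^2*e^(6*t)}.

2/(s - 6)^3

L{e^(6t)} = 1/(s - 6).
Then apply L{t^2·g(t)} = (-1)^2 d^2/ds^2[G(s)] with G(s) = 1/(s - 6):
differentiating 2 times and applying the sign gives 2/(s - 6)^3.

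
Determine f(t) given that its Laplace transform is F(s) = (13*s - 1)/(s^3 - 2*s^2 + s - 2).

f(t) = 5*exp(2*t) + 3*sin(t) - 5*cos(t)

Factor the denominator: s^3 - 2*s^2 + s - 2 = (s - 2)*(s^2 + 1).
Partial fraction decomposition gives [5/(s - 2)] + [-5*s/(s^2 + 1)] + [3/(s^2 + 1)].
Invert each term: 5/(s - 2) ↔ 5e^(2t); -5·s/(s^2 + 1) ↔ -5cos(t); 3·1/(s^2 + 1) ↔ 3sin(t).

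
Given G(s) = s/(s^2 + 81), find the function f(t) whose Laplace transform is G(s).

f(t) = cos(9*t)

Since L{cos(9t)} = s/(s^2 + 81), the inverse is cos(9*t).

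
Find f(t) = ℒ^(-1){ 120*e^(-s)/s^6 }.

f(t) = Heaviside(t - 1)*((t - 1)^5)

The factor e^(-s) signals a time shift by c = 1 (second shifting theorem).
L{t^5} = 5!/s^6 = 120/s^6, so L^-1{120/s^6} = t^5.
Hence the inverse is u(t - 1) times that function evaluated at t - 1.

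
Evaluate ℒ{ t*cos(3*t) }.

(s - 3)*(s + 3)/(s^2 + 9)^2

L{cos(3t)} = s/(s^2 + 9).
Then apply L{t·g(t)} = -d/ds[G(s)] with G(s) = s/(s^2 + 9):
differentiating 1 time and applying the sign gives (s - 3)*(s + 3)/(s^2 + 9)^2.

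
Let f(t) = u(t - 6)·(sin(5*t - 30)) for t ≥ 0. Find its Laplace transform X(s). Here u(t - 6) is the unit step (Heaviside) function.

By the second shifting theorem, L{u(t - c)·g(t - c)} = e^(-cs)·G(s) with c = 6 and G(s) = L{g(t)}.
L{sin(5t)} = 5/(s^2 + 25).

X(s) = 5*exp(-6*s)/(s^2 + 25)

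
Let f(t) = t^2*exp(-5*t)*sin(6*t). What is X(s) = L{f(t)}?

X(s) = 36*(s^2 + 10*s + 13)/(s^2 + 10*s + 61)^3

L{sin(6t)} = 6/(s^2 + 36).
Multiplying by e^(-5t) shifts s → s + 5, so L{exp(-5*t)*sin(6*t)} = 6/((s + 5)^2 + 36).
Then apply L{t^2·g(t)} = (-1)^2 d^2/ds^2[G(s)] with G(s) = 6/((s + 5)^2 + 36):
differentiating 2 times and applying the sign gives 36*(s^2 + 10*s + 13)/(s^2 + 10*s + 61)^3.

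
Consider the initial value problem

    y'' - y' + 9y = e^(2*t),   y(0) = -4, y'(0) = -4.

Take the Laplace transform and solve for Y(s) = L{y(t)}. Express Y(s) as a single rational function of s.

Apply the Laplace transform to the equation.
Using L{y''} = s^2 Y - s·y(0) - y'(0) and L{y'} = sY - y(0), with y(0) = -4, y'(0) = -4, the left side becomes (s^2 - s + 9)Y - (-4*s).
The right side is L{e^(2*t)} = 1/(s - 2).
So (s^2 - s + 9)Y = 1/(s - 2) + (-4*s).
Solve for Y(s) and write it as one ratio of polynomials.

Y(s) = (-4*s^2 + 8*s + 1)/(s^3 - 3*s^2 + 11*s - 18)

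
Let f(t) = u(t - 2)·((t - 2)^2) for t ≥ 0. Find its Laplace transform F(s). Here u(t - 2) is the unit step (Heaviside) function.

F(s) = 2*exp(-2*s)/s^3

By the second shifting theorem, L{u(t - c)·g(t - c)} = e^(-cs)·G(s) with c = 2 and G(s) = L{g(t)}.
L{t^2} = 2!/s^3 = 2/s^3.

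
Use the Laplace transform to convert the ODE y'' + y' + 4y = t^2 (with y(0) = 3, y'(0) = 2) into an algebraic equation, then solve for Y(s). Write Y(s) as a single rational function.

Apply the Laplace transform to the equation.
The derivative rules (L{y''} = s^2 Y - s·y(0) - y'(0) and L{y'} = sY - y(0), with y(0) = 3, y'(0) = 2) turn the left side into (s^2 + s + 4)Y - (3*s + 5).
The right side is L{t^2} = 2/s^3.
So (s^2 + s + 4)Y = 2/s^3 + (3*s + 5).
Divide through and combine into a single rational function.

Y(s) = (3*s^4 + 5*s^3 + 2)/(s^5 + s^4 + 4*s^3)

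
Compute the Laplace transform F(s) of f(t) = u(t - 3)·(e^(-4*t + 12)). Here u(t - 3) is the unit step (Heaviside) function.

F(s) = exp(-3*s)/(s + 4)

By the second shifting theorem, L{u(t - c)·g(t - c)} = e^(-cs)·G(s) with c = 3 and G(s) = L{g(t)}.
L{e^(-4t)} = 1/(s + 4).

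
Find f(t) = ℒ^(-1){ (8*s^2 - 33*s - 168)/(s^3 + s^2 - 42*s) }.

f(t) = -exp(6*t) + 4 + 5*exp(-7*t)

Factor the denominator: s^3 + s^2 - 42*s = s*(s - 6)*(s + 7).
Partial fraction decomposition gives [4/s] + [5/(s + 7)] + [-1/(s - 6)].
Invert each term: 4/(s - 0) ↔ 4e^(0t); 5/(s + 7) ↔ 5e^(-7t); -1/(s - 6) ↔ -e^(6t).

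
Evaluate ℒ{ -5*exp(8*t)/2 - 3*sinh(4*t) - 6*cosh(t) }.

-6*s/(s^2 - 1) - 12/(s^2 - 16) - 5/(2*(s - 8))

The transform is linear, so treat each term independently.
(-5/2)·[L{e^(8t)} = 1/(s - 8)]; (-3)·[L{sinh(4t)} = 4/(s^2 - 16)]; (-6)·[L{cosh(t)} = s/(s^2 - 1)].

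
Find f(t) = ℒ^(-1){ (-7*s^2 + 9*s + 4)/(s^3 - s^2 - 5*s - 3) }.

Factor the denominator: s^3 - s^2 - 5*s - 3 = (s - 3)*(s + 1)^2.
Partial fraction decomposition gives [-5/(s + 1)] + [3/(s + 1)^2] + [-2/(s - 3)].
Invert each term: -5/(s + 1) ↔ -5e^(-t); 3/(s + 1)^2 ↔ 3t·e^(-t); -2/(s - 3) ↔ -2e^(3t).

f(t) = 3*t*exp(-t) - 2*exp(3*t) - 5*exp(-t)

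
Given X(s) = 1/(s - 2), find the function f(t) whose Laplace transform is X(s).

Since L{e^(2t)} = 1/(s - 2), the inverse is e^(2*t).

f(t) = exp(2*t)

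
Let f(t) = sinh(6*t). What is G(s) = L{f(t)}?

L{sinh(6t)} = 6/(s^2 - 36).

G(s) = 6/(s^2 - 36)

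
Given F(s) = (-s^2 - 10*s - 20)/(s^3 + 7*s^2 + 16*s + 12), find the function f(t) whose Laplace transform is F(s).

Factor the denominator: s^3 + 7*s^2 + 16*s + 12 = (s + 2)^2*(s + 3).
Partial fraction decomposition gives [-2/(s + 2)] + [-4/(s + 2)^2] + [1/(s + 3)].
Invert each term: -2/(s + 2) ↔ -2e^(-2t); -4/(s + 2)^2 ↔ -4t·e^(-2t); 1/(s + 3) ↔ e^(-3t).

f(t) = -4*t*exp(-2*t) - 2*exp(-2*t) + exp(-3*t)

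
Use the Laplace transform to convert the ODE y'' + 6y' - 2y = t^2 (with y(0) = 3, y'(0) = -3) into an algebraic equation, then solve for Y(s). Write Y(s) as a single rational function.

Y(s) = (3*s^4 + 15*s^3 + 2)/(s^5 + 6*s^4 - 2*s^3)

Take the Laplace transform of both sides.
With L{y''} = s^2 Y - s·y(0) - y'(0) and L{y'} = sY - y(0), with y(0) = 3, y'(0) = -3: the LHS transforms to (s^2 + 6*s - 2)Y - (3*s + 15).
The right side is L{t^2} = 2/s^3.
So (s^2 + 6*s - 2)Y = 2/s^3 + (3*s + 15).
Solve for Y(s) and write it as one ratio of polynomials.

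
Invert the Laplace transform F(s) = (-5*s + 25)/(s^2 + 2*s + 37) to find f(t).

f(t) = 5*exp(-t)*sin(6*t) - 5*exp(-t)*cos(6*t)

Complete the square in the denominator: s^2 + 2*s + 37 = (s + 1)^2 + 6^2.
Split the numerator to match: -5*s + 25 = -5·(s + 1) + 5·6.
Invert each term: -5·(s + 1)/((s + 1)^2 + 36) ↔ -5e^(-t)cos(6t); 5·6/((s + 1)^2 + 36) ↔ 5e^(-t)sin(6t).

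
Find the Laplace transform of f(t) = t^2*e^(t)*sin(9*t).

54*(s^2 - 2*s - 26)/(s^2 - 2*s + 82)^3

L{sin(9t)} = 9/(s^2 + 81).
Multiplying by e^(t) shifts s → s - 1, so L{e^(t)*sin(9*t)} = 9/((s - 1)^2 + 81).
Then apply L{t^2·g(t)} = (-1)^2 d^2/ds^2[G(s)] with G(s) = 9/((s - 1)^2 + 81):
differentiating 2 times and applying the sign gives 54*(s^2 - 2*s - 26)/(s^2 - 2*s + 82)^3.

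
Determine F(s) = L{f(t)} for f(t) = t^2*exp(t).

F(s) = 2/(s - 1)^3

L{e^(t)} = 1/(s - 1).
Then apply L{t^2·g(t)} = (-1)^2 d^2/ds^2[G(s)] with G(s) = 1/(s - 1):
differentiating 2 times and applying the sign gives 2/(s - 1)^3.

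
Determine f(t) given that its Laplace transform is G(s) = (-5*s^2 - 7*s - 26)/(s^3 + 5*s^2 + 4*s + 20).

Factor the denominator: s^3 + 5*s^2 + 4*s + 20 = (s + 5)*(s^2 + 4).
Partial fraction decomposition gives [-4/(s + 5)] + [-s/(s^2 + 4)] + [-2/(s^2 + 4)].
Invert each term: -4/(s + 5) ↔ -4e^(-5t); -1·s/(s^2 + 4) ↔ -cos(2t); -1·2/(s^2 + 4) ↔ -sin(2t).

f(t) = -sin(2*t) - cos(2*t) - 4*exp(-5*t)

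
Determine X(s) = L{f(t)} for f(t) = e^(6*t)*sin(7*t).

X(s) = 7/((s - 6)^2 + 49)

L{sin(7t)} = 7/(s^2 + 49).
By the first shifting theorem, multiplying by e^(6t) replaces s with s - 6.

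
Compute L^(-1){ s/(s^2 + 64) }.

cos(8*t)

Since L{cos(8t)} = s/(s^2 + 64), the inverse is cos(8*t).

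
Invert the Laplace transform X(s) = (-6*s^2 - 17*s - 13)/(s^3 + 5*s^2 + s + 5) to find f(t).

Factor the denominator: s^3 + 5*s^2 + s + 5 = (s + 5)*(s^2 + 1).
Partial fraction decomposition gives [-3/(s + 5)] + [-3*s/(s^2 + 1)] + [-2/(s^2 + 1)].
Invert each term: -3/(s + 5) ↔ -3e^(-5t); -3·s/(s^2 + 1) ↔ -3cos(t); -2·1/(s^2 + 1) ↔ -2sin(t).

f(t) = -2*sin(t) - 3*cos(t) - 3*exp(-5*t)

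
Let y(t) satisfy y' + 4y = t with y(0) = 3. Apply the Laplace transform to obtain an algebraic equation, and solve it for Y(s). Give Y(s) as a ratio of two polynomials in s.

Laplace-transform each side.
With L{y'} = sY - y(0) = sY - 3: the LHS transforms to (s + 4)Y - (3).
The right side is L{t} = s^(-2).
So (s + 4)Y = s^(-2) + (3).
Divide through and combine into a single rational function.

Y(s) = (3*s^2 + 1)/(s^3 + 4*s^2)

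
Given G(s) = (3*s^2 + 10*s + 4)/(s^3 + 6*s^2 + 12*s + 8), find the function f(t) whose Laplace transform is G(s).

f(t) = -2*t^2*exp(-2*t) - 2*t*exp(-2*t) + 3*exp(-2*t)

Factor the denominator: s^3 + 6*s^2 + 12*s + 8 = (s + 2)^3.
Partial fraction decomposition gives [3/(s + 2)] + [-2/(s + 2)^2] + [-4/(s + 2)^3].
Invert each term: 3/(s + 2) ↔ 3e^(-2t); -2/(s + 2)^2 ↔ -2t·e^(-2t); -4/(s + 2)^3 ↔ (-2)t^2·e^(-2t).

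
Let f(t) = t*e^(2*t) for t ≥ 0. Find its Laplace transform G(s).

L{e^(2t)} = 1/(s - 2).
Then apply L{t·g(t)} = -d/ds[H(s)] with H(s) = 1/(s - 2):
differentiating 1 time and applying the sign gives (s - 2)^(-2).

G(s) = (s - 2)^(-2)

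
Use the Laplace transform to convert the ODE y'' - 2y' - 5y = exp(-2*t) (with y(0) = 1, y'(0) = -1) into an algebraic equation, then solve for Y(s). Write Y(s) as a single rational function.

Laplace-transform each side.
With L{y''} = s^2 Y - s·y(0) - y'(0) and L{y'} = sY - y(0), with y(0) = 1, y'(0) = -1: the LHS transforms to (s^2 - 2*s - 5)Y - (s - 3).
The right side is L{exp(-2*t)} = 1/(s + 2).
So (s^2 - 2*s - 5)Y = 1/(s + 2) + (s - 3).
Divide through and combine into a single rational function.

Y(s) = (s^2 - s - 5)/(s^3 - 9*s - 10)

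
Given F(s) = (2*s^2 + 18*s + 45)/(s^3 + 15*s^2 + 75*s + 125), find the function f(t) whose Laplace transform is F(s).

f(t) = 5*t^2*exp(-5*t)/2 - 2*t*exp(-5*t) + 2*exp(-5*t)

Factor the denominator: s^3 + 15*s^2 + 75*s + 125 = (s + 5)^3.
Partial fraction decomposition gives [2/(s + 5)] + [-2/(s + 5)^2] + [5/(s + 5)^3].
Invert each term: 2/(s + 5) ↔ 2e^(-5t); -2/(s + 5)^2 ↔ -2t·e^(-5t); 5/(s + 5)^3 ↔ (5/2)t^2·e^(-5t).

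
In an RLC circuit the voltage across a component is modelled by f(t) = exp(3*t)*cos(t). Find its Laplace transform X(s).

L{cos(t)} = s/(s^2 + 1).
By the first shifting theorem, multiplying by e^(3t) replaces s with s - 3.

X(s) = (s - 3)/((s - 3)^2 + 1)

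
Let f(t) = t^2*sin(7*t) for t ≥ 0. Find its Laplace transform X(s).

L{sin(7t)} = 7/(s^2 + 49).
Then apply L{t^2·g(t)} = (-1)^2 d^2/ds^2[G(s)] with G(s) = 7/(s^2 + 49):
differentiating 2 times and applying the sign gives 14*(3*s^2 - 49)/(s^2 + 49)^3.

X(s) = 14*(3*s^2 - 49)/(s^2 + 49)^3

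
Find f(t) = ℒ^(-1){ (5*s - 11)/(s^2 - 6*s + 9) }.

Factor the denominator: s^2 - 6*s + 9 = (s - 3)^2.
Partial fraction decomposition gives [5/(s - 3)] + [4/(s - 3)^2].
Invert each term: 5/(s - 3) ↔ 5e^(3t); 4/(s - 3)^2 ↔ 4t·e^(3t).

f(t) = 4*t*exp(3*t) + 5*exp(3*t)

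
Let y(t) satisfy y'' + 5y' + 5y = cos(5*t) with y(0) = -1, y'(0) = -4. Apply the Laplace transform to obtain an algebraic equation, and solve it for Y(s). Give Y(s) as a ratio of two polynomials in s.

Y(s) = (-s^3 - 9*s^2 - 24*s - 225)/(s^4 + 5*s^3 + 30*s^2 + 125*s + 125)

Laplace-transform each side.
Using L{y''} = s^2 Y - s·y(0) - y'(0) and L{y'} = sY - y(0), with y(0) = -1, y'(0) = -4, the left side becomes (s^2 + 5*s + 5)Y - (-s - 9).
The right side is L{cos(5*t)} = s/(s^2 + 25).
So (s^2 + 5*s + 5)Y = s/(s^2 + 25) + (-s - 9).
Divide through and combine into a single rational function.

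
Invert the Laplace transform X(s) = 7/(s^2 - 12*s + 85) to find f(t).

f(t) = exp(6*t)*sin(7*t)

Rewrite the denominator: s^2 - 12*s + 85 = (s - 6)^2 + 49.
The form in (s - 6) signals a first-shifting-theorem factor e^(6t).
Since L{sin(7t)} = 7/(s^2 + 49), the inverse is exp(6*t)*sin(7*t).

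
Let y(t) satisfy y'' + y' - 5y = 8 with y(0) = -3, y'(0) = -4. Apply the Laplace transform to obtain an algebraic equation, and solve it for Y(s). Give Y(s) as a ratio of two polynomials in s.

Y(s) = (-3*s^2 - 7*s + 8)/(s^3 + s^2 - 5*s)

Transform both sides with L{·}.
Using L{y''} = s^2 Y - s·y(0) - y'(0) and L{y'} = sY - y(0), with y(0) = -3, y'(0) = -4, the left side becomes (s^2 + s - 5)Y - (-3*s - 7).
The right side is L{8} = 8/s.
So (s^2 + s - 5)Y = 8/s + (-3*s - 7).
Solve for Y(s) and write it as one ratio of polynomials.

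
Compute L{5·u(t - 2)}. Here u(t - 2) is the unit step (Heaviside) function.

By the second shifting theorem, L{u(t - c)·g(t - c)} = e^(-cs)·G(s) with c = 2 and G(s) = L{g(t)}.
L{5} = 5/s.

5*exp(-2*s)/s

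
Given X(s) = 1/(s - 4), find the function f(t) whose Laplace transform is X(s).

Since L{e^(4t)} = 1/(s - 4), the inverse is e^(4*t).

f(t) = exp(4*t)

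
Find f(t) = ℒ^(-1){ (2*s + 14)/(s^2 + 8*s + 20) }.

Complete the square in the denominator: s^2 + 8*s + 20 = (s + 4)^2 + 2^2.
Split the numerator to match: 2*s + 14 = 2·(s + 4) + 3·2.
Invert each term: 2·(s + 4)/((s + 4)^2 + 4) ↔ 2e^(-4t)cos(2t); 3·2/((s + 4)^2 + 4) ↔ 3e^(-4t)sin(2t).

f(t) = 3*exp(-4*t)*sin(2*t) + 2*exp(-4*t)*cos(2*t)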